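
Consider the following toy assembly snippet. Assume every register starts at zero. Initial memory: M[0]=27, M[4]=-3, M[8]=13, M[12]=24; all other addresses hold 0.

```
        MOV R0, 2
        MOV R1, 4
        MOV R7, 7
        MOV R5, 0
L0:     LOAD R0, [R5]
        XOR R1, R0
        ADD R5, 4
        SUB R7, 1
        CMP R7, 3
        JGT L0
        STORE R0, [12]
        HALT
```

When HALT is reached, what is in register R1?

-9

R0=2
R1=4
R7=7
R5=0
R0=M[0]=27
R1=4^27=31
R5=0+4=4
R7=7-1=6
CMP R7, 3  (cmp 6,3)
JGT L0: taken
R0=M[4]=-3
R1=31^(-3)=-30
R5=4+4=8
R7=6-1=5
CMP R7, 3  (cmp 5,3)
JGT L0: taken
R0=M[8]=13
R1=(-30)^13=-17
R5=8+4=12
R7=5-1=4
CMP R7, 3  (cmp 4,3)
JGT L0: taken
R0=M[12]=24
R1=(-17)^24=-9
R5=12+4=16
R7=4-1=3
CMP R7, 3  (cmp 3,3)
JGT L0: not taken
STORE R0, [12] → M[12]=24
halt.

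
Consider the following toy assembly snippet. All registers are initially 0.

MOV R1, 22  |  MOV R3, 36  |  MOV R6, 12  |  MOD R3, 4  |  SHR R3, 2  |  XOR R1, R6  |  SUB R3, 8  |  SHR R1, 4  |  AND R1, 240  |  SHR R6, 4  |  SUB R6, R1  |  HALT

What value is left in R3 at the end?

-8

MOV R1, 22 → R1=22
MOV R3, 36 → R3=36
MOV R6, 12 → R6=12
MOD R3, 4 → R3=36%4=0
SHR R3, 2 → R3=0>>2=0
XOR R1, R6 → R1=22^12=26
SUB R3, 8 → R3=0-8=-8
SHR R1, 4 → R1=26>>4=1
AND R1, 240 → R1=1&240=0
SHR R6, 4 → R6=12>>4=0
SUB R6, R1 → R6=0-0=0
halt.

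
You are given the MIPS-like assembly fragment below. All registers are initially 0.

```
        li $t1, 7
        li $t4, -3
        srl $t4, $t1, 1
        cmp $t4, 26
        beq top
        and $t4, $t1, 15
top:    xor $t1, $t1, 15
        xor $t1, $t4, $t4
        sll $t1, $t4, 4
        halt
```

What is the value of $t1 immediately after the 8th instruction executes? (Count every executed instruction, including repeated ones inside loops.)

li $t1, 7 → $t1=7
li $t4, -3 → $t4=-3
srl $t4, $t1, 1 → $t4=7>>1=3
cmp $t4, 26  (cmp 3,26)
beq top: not taken
and $t4, $t1, 15 → $t4=7&15=7
xor $t1, $t1, 15 → $t1=7^15=8
xor $t1, $t4, $t4 → $t1=7^7=0
After step 8: $t1 = 0.

0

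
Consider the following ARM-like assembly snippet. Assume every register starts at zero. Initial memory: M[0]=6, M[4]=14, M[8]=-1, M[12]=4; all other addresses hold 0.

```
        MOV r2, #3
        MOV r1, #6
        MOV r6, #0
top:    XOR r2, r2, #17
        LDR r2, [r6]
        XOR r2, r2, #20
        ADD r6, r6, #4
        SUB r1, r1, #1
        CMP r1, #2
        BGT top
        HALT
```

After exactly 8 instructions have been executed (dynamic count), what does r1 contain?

5

MOV r2, #3 → r2=3
MOV r1, #6 → r1=6
MOV r6, #0 → r6=0
XOR r2, r2, #17 → r2=3^17=18
LDR r2, [r6] → r2=M[0]=6
XOR r2, r2, #20 → r2=6^20=18
ADD r6, r6, #4 → r6=0+4=4
SUB r1, r1, #1 → r1=6-1=5
After step 8: r1 = 5.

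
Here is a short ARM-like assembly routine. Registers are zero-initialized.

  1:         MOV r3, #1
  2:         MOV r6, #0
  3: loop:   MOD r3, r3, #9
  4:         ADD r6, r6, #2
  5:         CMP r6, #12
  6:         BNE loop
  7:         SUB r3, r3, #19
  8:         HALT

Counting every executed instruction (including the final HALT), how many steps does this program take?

r3=1
r6=0
r3=1%9=1
r6=0+2=2
CMP r6, #12  (cmp 2,12)
BNE loop: taken
r3=1%9=1
r6=2+2=4
CMP r6, #12  (cmp 4,12)
BNE loop: taken
r3=1%9=1
r6=4+2=6
CMP r6, #12  (cmp 6,12)
BNE loop: taken
r3=1%9=1
r6=6+2=8
CMP r6, #12  (cmp 8,12)
BNE loop: taken
r3=1%9=1
r6=8+2=10
CMP r6, #12  (cmp 10,12)
BNE loop: taken
r3=1%9=1
r6=10+2=12
CMP r6, #12  (cmp 12,12)
BNE loop: not taken
r3=1-19=-18
halt.
Total executed instructions: 28.

28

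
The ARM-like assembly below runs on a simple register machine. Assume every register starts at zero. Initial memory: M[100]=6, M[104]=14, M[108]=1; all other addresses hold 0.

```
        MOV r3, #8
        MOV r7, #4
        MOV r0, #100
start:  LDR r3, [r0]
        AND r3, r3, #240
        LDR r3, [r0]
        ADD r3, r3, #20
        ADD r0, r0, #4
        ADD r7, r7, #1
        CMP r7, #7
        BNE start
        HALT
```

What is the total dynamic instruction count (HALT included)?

after MOV r3, #8: r3=8
after MOV r7, #4: r7=4
after MOV r0, #100: r0=100
after LDR r3, [r0]: r3=M[100]=6
after AND r3, r3, #240: r3=6&240=0
after LDR r3, [r0]: r3=M[100]=6
after ADD r3, r3, #20: r3=6+20=26
after ADD r0, r0, #4: r0=100+4=104
after ADD r7, r7, #1: r7=4+1=5
CMP r7, #7  (cmp 5,7)
BNE start: taken
after LDR r3, [r0]: r3=M[104]=14
after AND r3, r3, #240: r3=14&240=0
after LDR r3, [r0]: r3=M[104]=14
after ADD r3, r3, #20: r3=14+20=34
after ADD r0, r0, #4: r0=104+4=108
after ADD r7, r7, #1: r7=5+1=6
CMP r7, #7  (cmp 6,7)
BNE start: taken
after LDR r3, [r0]: r3=M[108]=1
after AND r3, r3, #240: r3=1&240=0
after LDR r3, [r0]: r3=M[108]=1
after ADD r3, r3, #20: r3=1+20=21
after ADD r0, r0, #4: r0=108+4=112
after ADD r7, r7, #1: r7=6+1=7
CMP r7, #7  (cmp 7,7)
BNE start: not taken
halt.
Total executed instructions: 28.

28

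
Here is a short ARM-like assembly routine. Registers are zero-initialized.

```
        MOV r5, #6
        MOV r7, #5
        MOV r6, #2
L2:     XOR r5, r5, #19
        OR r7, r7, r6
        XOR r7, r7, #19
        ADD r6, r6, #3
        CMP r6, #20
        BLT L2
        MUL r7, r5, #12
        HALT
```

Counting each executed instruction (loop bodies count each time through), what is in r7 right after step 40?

72

r5=6
r7=5
r6=2
r5=6^19=21
r7=5|2=7
r7=7^19=20
r6=2+3=5
CMP r6, #20  (cmp 5,20)
BLT L2: taken
r5=21^19=6
r7=20|5=21
r7=21^19=6
r6=5+3=8
CMP r6, #20  (cmp 8,20)
BLT L2: taken
r5=6^19=21
r7=6|8=14
r7=14^19=29
r6=8+3=11
CMP r6, #20  (cmp 11,20)
BLT L2: taken
r5=21^19=6
r7=29|11=31
r7=31^19=12
r6=11+3=14
CMP r6, #20  (cmp 14,20)
BLT L2: taken
r5=6^19=21
r7=12|14=14
r7=14^19=29
r6=14+3=17
CMP r6, #20  (cmp 17,20)
BLT L2: taken
r5=21^19=6
r7=29|17=29
r7=29^19=14
r6=17+3=20
CMP r6, #20  (cmp 20,20)
BLT L2: not taken
r7=6*12=72
After step 40: r7 = 72.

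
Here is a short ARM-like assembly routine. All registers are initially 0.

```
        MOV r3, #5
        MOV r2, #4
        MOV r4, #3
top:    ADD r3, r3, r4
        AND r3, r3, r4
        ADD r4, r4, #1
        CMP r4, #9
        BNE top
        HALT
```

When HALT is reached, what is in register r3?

8

r3=5
r2=4
r4=3
r3=5+3=8
r3=8&3=0
r4=3+1=4
CMP r4, #9  (cmp 4,9)
BNE top: taken
r3=0+4=4
r3=4&4=4
r4=4+1=5
CMP r4, #9  (cmp 5,9)
BNE top: taken
r3=4+5=9
r3=9&5=1
r4=5+1=6
CMP r4, #9  (cmp 6,9)
BNE top: taken
r3=1+6=7
r3=7&6=6
r4=6+1=7
CMP r4, #9  (cmp 7,9)
BNE top: taken
r3=6+7=13
r3=13&7=5
r4=7+1=8
CMP r4, #9  (cmp 8,9)
BNE top: taken
r3=5+8=13
r3=13&8=8
r4=8+1=9
CMP r4, #9  (cmp 9,9)
BNE top: not taken
halt.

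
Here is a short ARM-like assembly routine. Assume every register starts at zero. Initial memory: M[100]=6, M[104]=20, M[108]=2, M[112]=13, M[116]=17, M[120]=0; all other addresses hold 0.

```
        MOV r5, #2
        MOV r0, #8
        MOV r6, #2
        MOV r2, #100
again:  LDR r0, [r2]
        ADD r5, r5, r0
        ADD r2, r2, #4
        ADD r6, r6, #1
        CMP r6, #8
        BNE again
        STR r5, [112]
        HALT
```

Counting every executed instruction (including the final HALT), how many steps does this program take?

42

r5=2
r0=8
r6=2
r2=100
r0=M[100]=6
r5=2+6=8
r2=100+4=104
r6=2+1=3
CMP r6, #8  (cmp 3,8)
BNE again: taken
r0=M[104]=20
r5=8+20=28
r2=104+4=108
r6=3+1=4
CMP r6, #8  (cmp 4,8)
BNE again: taken
r0=M[108]=2
r5=28+2=30
r2=108+4=112
r6=4+1=5
CMP r6, #8  (cmp 5,8)
BNE again: taken
r0=M[112]=13
r5=30+13=43
r2=112+4=116
r6=5+1=6
CMP r6, #8  (cmp 6,8)
BNE again: taken
r0=M[116]=17
r5=43+17=60
r2=116+4=120
r6=6+1=7
CMP r6, #8  (cmp 7,8)
BNE again: taken
r0=M[120]=0
r5=60+0=60
r2=120+4=124
r6=7+1=8
CMP r6, #8  (cmp 8,8)
BNE again: not taken
STR r5, [112] → M[112]=60
halt.
Total executed instructions: 42.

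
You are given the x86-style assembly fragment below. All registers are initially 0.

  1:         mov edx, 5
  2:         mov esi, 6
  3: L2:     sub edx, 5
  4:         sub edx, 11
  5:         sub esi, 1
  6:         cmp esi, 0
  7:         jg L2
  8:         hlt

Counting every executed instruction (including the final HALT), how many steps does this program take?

33

edx=5
esi=6
edx=5-5=0
edx=0-11=-11
esi=6-1=5
cmp esi, 0  (cmp 5,0)
jg L2: taken
edx=(-11)-5=-16
edx=(-16)-11=-27
esi=5-1=4
cmp esi, 0  (cmp 4,0)
jg L2: taken
edx=(-27)-5=-32
edx=(-32)-11=-43
esi=4-1=3
cmp esi, 0  (cmp 3,0)
jg L2: taken
edx=(-43)-5=-48
edx=(-48)-11=-59
esi=3-1=2
cmp esi, 0  (cmp 2,0)
jg L2: taken
edx=(-59)-5=-64
edx=(-64)-11=-75
esi=2-1=1
cmp esi, 0  (cmp 1,0)
jg L2: taken
edx=(-75)-5=-80
edx=(-80)-11=-91
esi=1-1=0
cmp esi, 0  (cmp 0,0)
jg L2: not taken
halt.
Total executed instructions: 33.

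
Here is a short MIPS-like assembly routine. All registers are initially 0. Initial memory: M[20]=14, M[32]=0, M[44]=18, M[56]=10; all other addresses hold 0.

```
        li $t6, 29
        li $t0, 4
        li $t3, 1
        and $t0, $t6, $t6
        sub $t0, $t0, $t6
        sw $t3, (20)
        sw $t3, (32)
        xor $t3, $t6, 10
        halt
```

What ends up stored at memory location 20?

li $t6, 29 → $t6=29
li $t0, 4 → $t0=4
li $t3, 1 → $t3=1
and $t0, $t6, $t6 → $t0=29&29=29
sub $t0, $t0, $t6 → $t0=29-29=0
sw $t3, (20) → M[20]=1
sw $t3, (32) → M[32]=1
xor $t3, $t6, 10 → $t3=29^10=23
halt.

1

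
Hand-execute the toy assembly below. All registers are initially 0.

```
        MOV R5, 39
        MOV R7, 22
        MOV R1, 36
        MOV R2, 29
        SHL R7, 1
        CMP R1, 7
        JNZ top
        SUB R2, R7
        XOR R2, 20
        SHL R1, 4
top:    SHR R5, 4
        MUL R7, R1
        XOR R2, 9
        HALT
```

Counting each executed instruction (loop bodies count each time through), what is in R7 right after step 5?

44

MOV R5, 39 → R5=39
MOV R7, 22 → R7=22
MOV R1, 36 → R1=36
MOV R2, 29 → R2=29
SHL R7, 1 → R7=22<<1=44
After step 5: R7 = 44.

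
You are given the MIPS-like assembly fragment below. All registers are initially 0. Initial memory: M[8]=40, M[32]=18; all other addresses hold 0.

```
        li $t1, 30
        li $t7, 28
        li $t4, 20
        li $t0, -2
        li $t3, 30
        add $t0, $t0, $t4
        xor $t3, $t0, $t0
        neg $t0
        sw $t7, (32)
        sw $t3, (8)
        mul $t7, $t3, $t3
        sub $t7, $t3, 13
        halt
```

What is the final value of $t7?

-13

after li $t1, 30: $t1=30
after li $t7, 28: $t7=28
after li $t4, 20: $t4=20
after li $t0, -2: $t0=-2
after li $t3, 30: $t3=30
after add $t0, $t0, $t4: $t0=(-2)+20=18
after xor $t3, $t0, $t0: $t3=18^18=0
after neg $t0: $t0=-(18)=-18
sw $t7, (32) → M[32]=28
sw $t3, (8) → M[8]=0
after mul $t7, $t3, $t3: $t7=0*0=0
after sub $t7, $t3, 13: $t7=0-13=-13
halt.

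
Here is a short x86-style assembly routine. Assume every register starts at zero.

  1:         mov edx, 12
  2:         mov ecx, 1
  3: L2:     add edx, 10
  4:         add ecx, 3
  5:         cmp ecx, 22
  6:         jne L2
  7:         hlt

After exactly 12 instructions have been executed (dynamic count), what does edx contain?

42

edx=12
ecx=1
edx=12+10=22
ecx=1+3=4
cmp ecx, 22  (cmp 4,22)
jne L2: taken
edx=22+10=32
ecx=4+3=7
cmp ecx, 22  (cmp 7,22)
jne L2: taken
edx=32+10=42
ecx=7+3=10
After step 12: edx = 42.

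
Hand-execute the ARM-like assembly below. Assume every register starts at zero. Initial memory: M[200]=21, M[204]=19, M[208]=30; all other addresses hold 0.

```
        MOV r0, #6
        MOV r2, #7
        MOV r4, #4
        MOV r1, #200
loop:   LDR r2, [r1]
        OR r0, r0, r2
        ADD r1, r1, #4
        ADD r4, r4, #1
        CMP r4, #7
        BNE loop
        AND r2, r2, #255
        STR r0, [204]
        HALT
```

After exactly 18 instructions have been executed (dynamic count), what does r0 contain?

after MOV r0, #6: r0=6
after MOV r2, #7: r2=7
after MOV r4, #4: r4=4
after MOV r1, #200: r1=200
after LDR r2, [r1]: r2=M[200]=21
after OR r0, r0, r2: r0=6|21=23
after ADD r1, r1, #4: r1=200+4=204
after ADD r4, r4, #1: r4=4+1=5
CMP r4, #7  (cmp 5,7)
BNE loop: taken
after LDR r2, [r1]: r2=M[204]=19
after OR r0, r0, r2: r0=23|19=23
after ADD r1, r1, #4: r1=204+4=208
after ADD r4, r4, #1: r4=5+1=6
CMP r4, #7  (cmp 6,7)
BNE loop: taken
after LDR r2, [r1]: r2=M[208]=30
after OR r0, r0, r2: r0=23|30=31
After step 18: r0 = 31.

31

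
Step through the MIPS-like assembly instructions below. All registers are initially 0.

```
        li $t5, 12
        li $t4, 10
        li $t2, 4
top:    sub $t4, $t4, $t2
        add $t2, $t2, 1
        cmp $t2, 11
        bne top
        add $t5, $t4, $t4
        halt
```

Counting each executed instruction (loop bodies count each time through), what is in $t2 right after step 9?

after li $t5, 12: $t5=12
after li $t4, 10: $t4=10
after li $t2, 4: $t2=4
after sub $t4, $t4, $t2: $t4=10-4=6
after add $t2, $t2, 1: $t2=4+1=5
cmp $t2, 11  (cmp 5,11)
bne top: taken
after sub $t4, $t4, $t2: $t4=6-5=1
after add $t2, $t2, 1: $t2=5+1=6
After step 9: $t2 = 6.

6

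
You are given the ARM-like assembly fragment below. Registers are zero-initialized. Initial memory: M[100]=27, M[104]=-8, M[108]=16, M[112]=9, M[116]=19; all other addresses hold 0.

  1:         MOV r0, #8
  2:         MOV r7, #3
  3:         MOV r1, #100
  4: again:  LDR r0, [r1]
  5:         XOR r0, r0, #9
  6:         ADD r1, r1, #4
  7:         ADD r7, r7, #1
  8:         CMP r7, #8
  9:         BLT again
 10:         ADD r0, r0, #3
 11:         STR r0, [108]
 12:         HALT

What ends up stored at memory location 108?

29

after MOV r0, #8: r0=8
after MOV r7, #3: r7=3
after MOV r1, #100: r1=100
after LDR r0, [r1]: r0=M[100]=27
after XOR r0, r0, #9: r0=27^9=18
after ADD r1, r1, #4: r1=100+4=104
after ADD r7, r7, #1: r7=3+1=4
CMP r7, #8  (cmp 4,8)
BLT again: taken
after LDR r0, [r1]: r0=M[104]=-8
after XOR r0, r0, #9: r0=(-8)^9=-15
after ADD r1, r1, #4: r1=104+4=108
after ADD r7, r7, #1: r7=4+1=5
CMP r7, #8  (cmp 5,8)
BLT again: taken
after LDR r0, [r1]: r0=M[108]=16
after XOR r0, r0, #9: r0=16^9=25
after ADD r1, r1, #4: r1=108+4=112
after ADD r7, r7, #1: r7=5+1=6
CMP r7, #8  (cmp 6,8)
BLT again: taken
after LDR r0, [r1]: r0=M[112]=9
after XOR r0, r0, #9: r0=9^9=0
after ADD r1, r1, #4: r1=112+4=116
after ADD r7, r7, #1: r7=6+1=7
CMP r7, #8  (cmp 7,8)
BLT again: taken
after LDR r0, [r1]: r0=M[116]=19
after XOR r0, r0, #9: r0=19^9=26
after ADD r1, r1, #4: r1=116+4=120
after ADD r7, r7, #1: r7=7+1=8
CMP r7, #8  (cmp 8,8)
BLT again: not taken
after ADD r0, r0, #3: r0=26+3=29
STR r0, [108] → M[108]=29
halt.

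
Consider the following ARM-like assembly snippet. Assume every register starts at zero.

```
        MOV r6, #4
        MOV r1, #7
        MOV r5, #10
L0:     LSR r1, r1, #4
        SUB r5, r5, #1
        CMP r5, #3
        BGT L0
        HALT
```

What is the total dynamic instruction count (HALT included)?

r6=4
r1=7
r5=10
r1=7>>4=0
r5=10-1=9
CMP r5, #3  (cmp 9,3)
BGT L0: taken
r1=0>>4=0
r5=9-1=8
CMP r5, #3  (cmp 8,3)
BGT L0: taken
r1=0>>4=0
r5=8-1=7
CMP r5, #3  (cmp 7,3)
BGT L0: taken
r1=0>>4=0
r5=7-1=6
CMP r5, #3  (cmp 6,3)
BGT L0: taken
r1=0>>4=0
r5=6-1=5
CMP r5, #3  (cmp 5,3)
BGT L0: taken
r1=0>>4=0
r5=5-1=4
CMP r5, #3  (cmp 4,3)
BGT L0: taken
r1=0>>4=0
r5=4-1=3
CMP r5, #3  (cmp 3,3)
BGT L0: not taken
halt.
Total executed instructions: 32.

32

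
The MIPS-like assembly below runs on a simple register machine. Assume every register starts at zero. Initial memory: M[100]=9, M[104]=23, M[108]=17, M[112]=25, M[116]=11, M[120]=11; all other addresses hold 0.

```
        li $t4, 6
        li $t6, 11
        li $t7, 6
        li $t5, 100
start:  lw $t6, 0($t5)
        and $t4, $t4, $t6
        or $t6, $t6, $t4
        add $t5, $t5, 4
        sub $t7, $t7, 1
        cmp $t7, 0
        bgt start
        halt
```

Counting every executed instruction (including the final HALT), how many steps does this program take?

47

after li $t4, 6: $t4=6
after li $t6, 11: $t6=11
after li $t7, 6: $t7=6
after li $t5, 100: $t5=100
after lw $t6, 0($t5): $t6=M[100]=9
after and $t4, $t4, $t6: $t4=6&9=0
after or $t6, $t6, $t4: $t6=9|0=9
after add $t5, $t5, 4: $t5=100+4=104
after sub $t7, $t7, 1: $t7=6-1=5
cmp $t7, 0  (cmp 5,0)
bgt start: taken
after lw $t6, 0($t5): $t6=M[104]=23
after and $t4, $t4, $t6: $t4=0&23=0
after or $t6, $t6, $t4: $t6=23|0=23
after add $t5, $t5, 4: $t5=104+4=108
after sub $t7, $t7, 1: $t7=5-1=4
cmp $t7, 0  (cmp 4,0)
bgt start: taken
after lw $t6, 0($t5): $t6=M[108]=17
after and $t4, $t4, $t6: $t4=0&17=0
after or $t6, $t6, $t4: $t6=17|0=17
after add $t5, $t5, 4: $t5=108+4=112
after sub $t7, $t7, 1: $t7=4-1=3
cmp $t7, 0  (cmp 3,0)
bgt start: taken
after lw $t6, 0($t5): $t6=M[112]=25
after and $t4, $t4, $t6: $t4=0&25=0
after or $t6, $t6, $t4: $t6=25|0=25
after add $t5, $t5, 4: $t5=112+4=116
after sub $t7, $t7, 1: $t7=3-1=2
cmp $t7, 0  (cmp 2,0)
bgt start: taken
after lw $t6, 0($t5): $t6=M[116]=11
after and $t4, $t4, $t6: $t4=0&11=0
after or $t6, $t6, $t4: $t6=11|0=11
after add $t5, $t5, 4: $t5=116+4=120
after sub $t7, $t7, 1: $t7=2-1=1
cmp $t7, 0  (cmp 1,0)
bgt start: taken
after lw $t6, 0($t5): $t6=M[120]=11
after and $t4, $t4, $t6: $t4=0&11=0
after or $t6, $t6, $t4: $t6=11|0=11
after add $t5, $t5, 4: $t5=120+4=124
after sub $t7, $t7, 1: $t7=1-1=0
cmp $t7, 0  (cmp 0,0)
bgt start: not taken
halt.
Total executed instructions: 47.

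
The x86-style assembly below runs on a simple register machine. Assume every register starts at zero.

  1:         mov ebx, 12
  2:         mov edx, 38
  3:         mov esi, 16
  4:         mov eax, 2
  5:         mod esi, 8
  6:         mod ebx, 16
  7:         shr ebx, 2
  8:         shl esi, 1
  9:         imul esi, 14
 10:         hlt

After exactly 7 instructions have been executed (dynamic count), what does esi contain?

0

mov ebx, 12 → ebx=12
mov edx, 38 → edx=38
mov esi, 16 → esi=16
mov eax, 2 → eax=2
mod esi, 8 → esi=16%8=0
mod ebx, 16 → ebx=12%16=12
shr ebx, 2 → ebx=12>>2=3
After step 7: esi = 0.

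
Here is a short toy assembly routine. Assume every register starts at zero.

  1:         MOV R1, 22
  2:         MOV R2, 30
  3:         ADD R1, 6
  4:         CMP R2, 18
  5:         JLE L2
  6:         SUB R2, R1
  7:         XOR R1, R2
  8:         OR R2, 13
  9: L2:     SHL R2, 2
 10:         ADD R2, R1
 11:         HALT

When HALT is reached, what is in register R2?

after MOV R1, 22: R1=22
after MOV R2, 30: R2=30
after ADD R1, 6: R1=22+6=28
CMP R2, 18  (cmp 30,18)
JLE L2: not taken
after SUB R2, R1: R2=30-28=2
after XOR R1, R2: R1=28^2=30
after OR R2, 13: R2=2|13=15
after SHL R2, 2: R2=15<<2=60
after ADD R2, R1: R2=60+30=90
halt.

90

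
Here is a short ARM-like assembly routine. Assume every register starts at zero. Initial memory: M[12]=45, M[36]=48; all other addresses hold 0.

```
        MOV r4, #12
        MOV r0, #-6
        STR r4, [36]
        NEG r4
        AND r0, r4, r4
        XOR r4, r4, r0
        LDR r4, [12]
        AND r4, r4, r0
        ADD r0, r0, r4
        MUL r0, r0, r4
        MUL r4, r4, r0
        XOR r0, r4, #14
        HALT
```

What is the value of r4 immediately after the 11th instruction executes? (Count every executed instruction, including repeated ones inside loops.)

31104

after MOV r4, #12: r4=12
after MOV r0, #-6: r0=-6
STR r4, [36] → M[36]=12
after NEG r4: r4=-(12)=-12
after AND r0, r4, r4: r0=(-12)&(-12)=-12
after XOR r4, r4, r0: r4=(-12)^(-12)=0
after LDR r4, [12]: r4=M[12]=45
after AND r4, r4, r0: r4=45&(-12)=36
after ADD r0, r0, r4: r0=(-12)+36=24
after MUL r0, r0, r4: r0=24*36=864
after MUL r4, r4, r0: r4=36*864=31104
After step 11: r4 = 31104.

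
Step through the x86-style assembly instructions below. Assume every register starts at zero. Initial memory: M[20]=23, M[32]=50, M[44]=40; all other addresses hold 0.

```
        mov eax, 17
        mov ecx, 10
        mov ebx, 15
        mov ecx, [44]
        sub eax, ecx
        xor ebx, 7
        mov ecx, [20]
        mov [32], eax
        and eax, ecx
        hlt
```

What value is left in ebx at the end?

mov eax, 17 → eax=17
mov ecx, 10 → ecx=10
mov ebx, 15 → ebx=15
mov ecx, [44] → ecx=M[44]=40
sub eax, ecx → eax=17-40=-23
xor ebx, 7 → ebx=15^7=8
mov ecx, [20] → ecx=M[20]=23
mov [32], eax → M[32]=-23
and eax, ecx → eax=(-23)&23=1
halt.

8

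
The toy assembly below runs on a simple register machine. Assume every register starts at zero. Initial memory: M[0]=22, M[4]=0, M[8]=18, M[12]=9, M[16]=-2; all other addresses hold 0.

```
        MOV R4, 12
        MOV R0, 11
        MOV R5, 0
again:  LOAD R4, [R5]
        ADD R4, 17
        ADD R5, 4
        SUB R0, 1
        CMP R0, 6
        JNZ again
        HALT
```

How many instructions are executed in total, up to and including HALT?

34

MOV R4, 12 → R4=12
MOV R0, 11 → R0=11
MOV R5, 0 → R5=0
LOAD R4, [R5] → R4=M[0]=22
ADD R4, 17 → R4=22+17=39
ADD R5, 4 → R5=0+4=4
SUB R0, 1 → R0=11-1=10
CMP R0, 6  (cmp 10,6)
JNZ again: taken
LOAD R4, [R5] → R4=M[4]=0
ADD R4, 17 → R4=0+17=17
ADD R5, 4 → R5=4+4=8
SUB R0, 1 → R0=10-1=9
CMP R0, 6  (cmp 9,6)
JNZ again: taken
LOAD R4, [R5] → R4=M[8]=18
ADD R4, 17 → R4=18+17=35
ADD R5, 4 → R5=8+4=12
SUB R0, 1 → R0=9-1=8
CMP R0, 6  (cmp 8,6)
JNZ again: taken
LOAD R4, [R5] → R4=M[12]=9
ADD R4, 17 → R4=9+17=26
ADD R5, 4 → R5=12+4=16
SUB R0, 1 → R0=8-1=7
CMP R0, 6  (cmp 7,6)
JNZ again: taken
LOAD R4, [R5] → R4=M[16]=-2
ADD R4, 17 → R4=(-2)+17=15
ADD R5, 4 → R5=16+4=20
SUB R0, 1 → R0=7-1=6
CMP R0, 6  (cmp 6,6)
JNZ again: not taken
halt.
Total executed instructions: 34.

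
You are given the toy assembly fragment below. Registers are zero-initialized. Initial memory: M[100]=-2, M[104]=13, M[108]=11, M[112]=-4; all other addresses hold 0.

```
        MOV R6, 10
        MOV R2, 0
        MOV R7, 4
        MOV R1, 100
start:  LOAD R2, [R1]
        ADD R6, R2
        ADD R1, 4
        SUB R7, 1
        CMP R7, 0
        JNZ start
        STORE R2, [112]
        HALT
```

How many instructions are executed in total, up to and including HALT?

30

R6=10
R2=0
R7=4
R1=100
R2=M[100]=-2
R6=10+(-2)=8
R1=100+4=104
R7=4-1=3
CMP R7, 0  (cmp 3,0)
JNZ start: taken
R2=M[104]=13
R6=8+13=21
R1=104+4=108
R7=3-1=2
CMP R7, 0  (cmp 2,0)
JNZ start: taken
R2=M[108]=11
R6=21+11=32
R1=108+4=112
R7=2-1=1
CMP R7, 0  (cmp 1,0)
JNZ start: taken
R2=M[112]=-4
R6=32+(-4)=28
R1=112+4=116
R7=1-1=0
CMP R7, 0  (cmp 0,0)
JNZ start: not taken
STORE R2, [112] → M[112]=-4
halt.
Total executed instructions: 30.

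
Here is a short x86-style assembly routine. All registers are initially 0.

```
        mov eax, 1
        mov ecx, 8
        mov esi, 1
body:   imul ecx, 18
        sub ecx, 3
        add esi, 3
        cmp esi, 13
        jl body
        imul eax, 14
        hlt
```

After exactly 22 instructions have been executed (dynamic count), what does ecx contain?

after mov eax, 1: eax=1
after mov ecx, 8: ecx=8
after mov esi, 1: esi=1
after imul ecx, 18: ecx=8*18=144
after sub ecx, 3: ecx=144-3=141
after add esi, 3: esi=1+3=4
cmp esi, 13  (cmp 4,13)
jl body: taken
after imul ecx, 18: ecx=141*18=2538
after sub ecx, 3: ecx=2538-3=2535
after add esi, 3: esi=4+3=7
cmp esi, 13  (cmp 7,13)
jl body: taken
after imul ecx, 18: ecx=2535*18=45630
after sub ecx, 3: ecx=45630-3=45627
after add esi, 3: esi=7+3=10
cmp esi, 13  (cmp 10,13)
jl body: taken
after imul ecx, 18: ecx=45627*18=821286
after sub ecx, 3: ecx=821286-3=821283
after add esi, 3: esi=10+3=13
cmp esi, 13  (cmp 13,13)
After step 22: ecx = 821283.

821283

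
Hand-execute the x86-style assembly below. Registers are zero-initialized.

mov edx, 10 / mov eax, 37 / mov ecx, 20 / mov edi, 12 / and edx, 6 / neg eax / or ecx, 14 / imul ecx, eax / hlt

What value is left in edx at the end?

2

edx=10
eax=37
ecx=20
edi=12
edx=10&6=2
eax=-(37)=-37
ecx=20|14=30
ecx=30*(-37)=-1110
halt.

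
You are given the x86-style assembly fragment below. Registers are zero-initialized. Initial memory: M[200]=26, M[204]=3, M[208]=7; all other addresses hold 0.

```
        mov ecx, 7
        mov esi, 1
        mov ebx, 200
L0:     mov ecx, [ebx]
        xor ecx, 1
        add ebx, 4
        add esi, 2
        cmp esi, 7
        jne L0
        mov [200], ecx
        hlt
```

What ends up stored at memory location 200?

ecx=7
esi=1
ebx=200
ecx=M[200]=26
ecx=26^1=27
ebx=200+4=204
esi=1+2=3
cmp esi, 7  (cmp 3,7)
jne L0: taken
ecx=M[204]=3
ecx=3^1=2
ebx=204+4=208
esi=3+2=5
cmp esi, 7  (cmp 5,7)
jne L0: taken
ecx=M[208]=7
ecx=7^1=6
ebx=208+4=212
esi=5+2=7
cmp esi, 7  (cmp 7,7)
jne L0: not taken
mov [200], ecx → M[200]=6
halt.

6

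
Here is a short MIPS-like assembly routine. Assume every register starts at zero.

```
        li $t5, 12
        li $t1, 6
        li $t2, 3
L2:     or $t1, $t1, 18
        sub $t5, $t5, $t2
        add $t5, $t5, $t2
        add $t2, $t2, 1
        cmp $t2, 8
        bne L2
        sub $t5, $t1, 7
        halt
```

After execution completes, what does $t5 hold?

after li $t5, 12: $t5=12
after li $t1, 6: $t1=6
after li $t2, 3: $t2=3
after or $t1, $t1, 18: $t1=6|18=22
after sub $t5, $t5, $t2: $t5=12-3=9
after add $t5, $t5, $t2: $t5=9+3=12
after add $t2, $t2, 1: $t2=3+1=4
cmp $t2, 8  (cmp 4,8)
bne L2: taken
after or $t1, $t1, 18: $t1=22|18=22
after sub $t5, $t5, $t2: $t5=12-4=8
after add $t5, $t5, $t2: $t5=8+4=12
after add $t2, $t2, 1: $t2=4+1=5
cmp $t2, 8  (cmp 5,8)
bne L2: taken
after or $t1, $t1, 18: $t1=22|18=22
after sub $t5, $t5, $t2: $t5=12-5=7
after add $t5, $t5, $t2: $t5=7+5=12
after add $t2, $t2, 1: $t2=5+1=6
cmp $t2, 8  (cmp 6,8)
bne L2: taken
after or $t1, $t1, 18: $t1=22|18=22
after sub $t5, $t5, $t2: $t5=12-6=6
after add $t5, $t5, $t2: $t5=6+6=12
after add $t2, $t2, 1: $t2=6+1=7
cmp $t2, 8  (cmp 7,8)
bne L2: taken
after or $t1, $t1, 18: $t1=22|18=22
after sub $t5, $t5, $t2: $t5=12-7=5
after add $t5, $t5, $t2: $t5=5+7=12
after add $t2, $t2, 1: $t2=7+1=8
cmp $t2, 8  (cmp 8,8)
bne L2: not taken
after sub $t5, $t1, 7: $t5=22-7=15
halt.

15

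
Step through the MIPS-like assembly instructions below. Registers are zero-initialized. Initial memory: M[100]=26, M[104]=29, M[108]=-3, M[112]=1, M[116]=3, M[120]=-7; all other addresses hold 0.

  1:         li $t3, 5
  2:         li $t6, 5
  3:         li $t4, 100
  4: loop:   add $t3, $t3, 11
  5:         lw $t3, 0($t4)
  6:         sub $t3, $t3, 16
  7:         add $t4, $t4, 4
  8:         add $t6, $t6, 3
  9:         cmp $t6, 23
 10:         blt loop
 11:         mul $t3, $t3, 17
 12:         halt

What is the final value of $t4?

$t3=5
$t6=5
$t4=100
$t3=5+11=16
$t3=M[100]=26
$t3=26-16=10
$t4=100+4=104
$t6=5+3=8
cmp $t6, 23  (cmp 8,23)
blt loop: taken
$t3=10+11=21
$t3=M[104]=29
$t3=29-16=13
$t4=104+4=108
$t6=8+3=11
cmp $t6, 23  (cmp 11,23)
blt loop: taken
$t3=13+11=24
$t3=M[108]=-3
$t3=(-3)-16=-19
$t4=108+4=112
$t6=11+3=14
cmp $t6, 23  (cmp 14,23)
blt loop: taken
$t3=(-19)+11=-8
$t3=M[112]=1
$t3=1-16=-15
$t4=112+4=116
$t6=14+3=17
cmp $t6, 23  (cmp 17,23)
blt loop: taken
$t3=(-15)+11=-4
$t3=M[116]=3
$t3=3-16=-13
$t4=116+4=120
$t6=17+3=20
cmp $t6, 23  (cmp 20,23)
blt loop: taken
$t3=(-13)+11=-2
$t3=M[120]=-7
$t3=(-7)-16=-23
$t4=120+4=124
$t6=20+3=23
cmp $t6, 23  (cmp 23,23)
blt loop: not taken
$t3=(-23)*17=-391
halt.

124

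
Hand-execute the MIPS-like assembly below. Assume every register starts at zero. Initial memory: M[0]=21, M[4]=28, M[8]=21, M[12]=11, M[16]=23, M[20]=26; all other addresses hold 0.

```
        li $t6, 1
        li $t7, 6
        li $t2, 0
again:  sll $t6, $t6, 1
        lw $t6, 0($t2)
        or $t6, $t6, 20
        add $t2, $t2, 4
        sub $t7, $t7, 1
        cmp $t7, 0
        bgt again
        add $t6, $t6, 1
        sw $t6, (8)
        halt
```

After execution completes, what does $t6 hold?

31

li $t6, 1 → $t6=1
li $t7, 6 → $t7=6
li $t2, 0 → $t2=0
sll $t6, $t6, 1 → $t6=1<<1=2
lw $t6, 0($t2) → $t6=M[0]=21
or $t6, $t6, 20 → $t6=21|20=21
add $t2, $t2, 4 → $t2=0+4=4
sub $t7, $t7, 1 → $t7=6-1=5
cmp $t7, 0  (cmp 5,0)
bgt again: taken
sll $t6, $t6, 1 → $t6=21<<1=42
lw $t6, 0($t2) → $t6=M[4]=28
or $t6, $t6, 20 → $t6=28|20=28
add $t2, $t2, 4 → $t2=4+4=8
sub $t7, $t7, 1 → $t7=5-1=4
cmp $t7, 0  (cmp 4,0)
bgt again: taken
sll $t6, $t6, 1 → $t6=28<<1=56
lw $t6, 0($t2) → $t6=M[8]=21
or $t6, $t6, 20 → $t6=21|20=21
add $t2, $t2, 4 → $t2=8+4=12
sub $t7, $t7, 1 → $t7=4-1=3
cmp $t7, 0  (cmp 3,0)
bgt again: taken
sll $t6, $t6, 1 → $t6=21<<1=42
lw $t6, 0($t2) → $t6=M[12]=11
or $t6, $t6, 20 → $t6=11|20=31
add $t2, $t2, 4 → $t2=12+4=16
sub $t7, $t7, 1 → $t7=3-1=2
cmp $t7, 0  (cmp 2,0)
bgt again: taken
sll $t6, $t6, 1 → $t6=31<<1=62
lw $t6, 0($t2) → $t6=M[16]=23
or $t6, $t6, 20 → $t6=23|20=23
add $t2, $t2, 4 → $t2=16+4=20
sub $t7, $t7, 1 → $t7=2-1=1
cmp $t7, 0  (cmp 1,0)
bgt again: taken
sll $t6, $t6, 1 → $t6=23<<1=46
lw $t6, 0($t2) → $t6=M[20]=26
or $t6, $t6, 20 → $t6=26|20=30
add $t2, $t2, 4 → $t2=20+4=24
sub $t7, $t7, 1 → $t7=1-1=0
cmp $t7, 0  (cmp 0,0)
bgt again: not taken
add $t6, $t6, 1 → $t6=30+1=31
sw $t6, (8) → M[8]=31
halt.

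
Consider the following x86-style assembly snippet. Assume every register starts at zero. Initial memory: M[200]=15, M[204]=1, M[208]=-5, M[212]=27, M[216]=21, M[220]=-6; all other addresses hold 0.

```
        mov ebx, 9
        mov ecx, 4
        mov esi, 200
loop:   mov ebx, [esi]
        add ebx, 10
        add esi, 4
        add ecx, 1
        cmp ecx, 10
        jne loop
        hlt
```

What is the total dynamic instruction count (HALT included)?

40

after mov ebx, 9: ebx=9
after mov ecx, 4: ecx=4
after mov esi, 200: esi=200
after mov ebx, [esi]: ebx=M[200]=15
after add ebx, 10: ebx=15+10=25
after add esi, 4: esi=200+4=204
after add ecx, 1: ecx=4+1=5
cmp ecx, 10  (cmp 5,10)
jne loop: taken
after mov ebx, [esi]: ebx=M[204]=1
after add ebx, 10: ebx=1+10=11
after add esi, 4: esi=204+4=208
after add ecx, 1: ecx=5+1=6
cmp ecx, 10  (cmp 6,10)
jne loop: taken
after mov ebx, [esi]: ebx=M[208]=-5
after add ebx, 10: ebx=(-5)+10=5
after add esi, 4: esi=208+4=212
after add ecx, 1: ecx=6+1=7
cmp ecx, 10  (cmp 7,10)
jne loop: taken
after mov ebx, [esi]: ebx=M[212]=27
after add ebx, 10: ebx=27+10=37
after add esi, 4: esi=212+4=216
after add ecx, 1: ecx=7+1=8
cmp ecx, 10  (cmp 8,10)
jne loop: taken
after mov ebx, [esi]: ebx=M[216]=21
after add ebx, 10: ebx=21+10=31
after add esi, 4: esi=216+4=220
after add ecx, 1: ecx=8+1=9
cmp ecx, 10  (cmp 9,10)
jne loop: taken
after mov ebx, [esi]: ebx=M[220]=-6
after add ebx, 10: ebx=(-6)+10=4
after add esi, 4: esi=220+4=224
after add ecx, 1: ecx=9+1=10
cmp ecx, 10  (cmp 10,10)
jne loop: not taken
halt.
Total executed instructions: 40.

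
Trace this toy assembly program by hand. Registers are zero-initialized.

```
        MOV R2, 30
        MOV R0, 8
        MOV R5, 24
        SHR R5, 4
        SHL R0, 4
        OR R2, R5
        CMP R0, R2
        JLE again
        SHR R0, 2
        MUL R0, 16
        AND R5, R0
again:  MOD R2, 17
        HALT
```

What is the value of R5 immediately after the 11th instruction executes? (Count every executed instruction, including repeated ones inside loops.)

after MOV R2, 30: R2=30
after MOV R0, 8: R0=8
after MOV R5, 24: R5=24
after SHR R5, 4: R5=24>>4=1
after SHL R0, 4: R0=8<<4=128
after OR R2, R5: R2=30|1=31
CMP R0, R2  (cmp 128,31)
JLE again: not taken
after SHR R0, 2: R0=128>>2=32
after MUL R0, 16: R0=32*16=512
after AND R5, R0: R5=1&512=0
After step 11: R5 = 0.

0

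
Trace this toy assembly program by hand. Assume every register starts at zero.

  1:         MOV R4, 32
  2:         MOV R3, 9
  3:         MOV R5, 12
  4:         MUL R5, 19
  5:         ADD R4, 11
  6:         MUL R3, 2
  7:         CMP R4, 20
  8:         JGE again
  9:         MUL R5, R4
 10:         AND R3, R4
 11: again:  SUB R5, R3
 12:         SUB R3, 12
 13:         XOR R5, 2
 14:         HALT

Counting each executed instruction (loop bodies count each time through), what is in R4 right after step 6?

R4=32
R3=9
R5=12
R5=12*19=228
R4=32+11=43
R3=9*2=18
After step 6: R4 = 43.

43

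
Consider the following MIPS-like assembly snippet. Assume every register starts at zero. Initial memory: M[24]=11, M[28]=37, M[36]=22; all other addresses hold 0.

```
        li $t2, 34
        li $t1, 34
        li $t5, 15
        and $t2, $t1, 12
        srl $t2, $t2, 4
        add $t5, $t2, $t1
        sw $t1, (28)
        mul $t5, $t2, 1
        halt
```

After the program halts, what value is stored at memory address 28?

after li $t2, 34: $t2=34
after li $t1, 34: $t1=34
after li $t5, 15: $t5=15
after and $t2, $t1, 12: $t2=34&12=0
after srl $t2, $t2, 4: $t2=0>>4=0
after add $t5, $t2, $t1: $t5=0+34=34
sw $t1, (28) → M[28]=34
after mul $t5, $t2, 1: $t5=0*1=0
halt.

34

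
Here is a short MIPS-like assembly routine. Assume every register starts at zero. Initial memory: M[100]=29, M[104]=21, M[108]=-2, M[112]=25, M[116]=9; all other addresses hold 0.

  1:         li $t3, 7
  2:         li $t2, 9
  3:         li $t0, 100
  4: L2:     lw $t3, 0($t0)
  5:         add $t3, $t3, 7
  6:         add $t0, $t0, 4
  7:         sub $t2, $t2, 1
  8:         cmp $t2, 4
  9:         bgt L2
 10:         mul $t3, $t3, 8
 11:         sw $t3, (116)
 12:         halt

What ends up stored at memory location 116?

128

$t3=7
$t2=9
$t0=100
$t3=M[100]=29
$t3=29+7=36
$t0=100+4=104
$t2=9-1=8
cmp $t2, 4  (cmp 8,4)
bgt L2: taken
$t3=M[104]=21
$t3=21+7=28
$t0=104+4=108
$t2=8-1=7
cmp $t2, 4  (cmp 7,4)
bgt L2: taken
$t3=M[108]=-2
$t3=(-2)+7=5
$t0=108+4=112
$t2=7-1=6
cmp $t2, 4  (cmp 6,4)
bgt L2: taken
$t3=M[112]=25
$t3=25+7=32
$t0=112+4=116
$t2=6-1=5
cmp $t2, 4  (cmp 5,4)
bgt L2: taken
$t3=M[116]=9
$t3=9+7=16
$t0=116+4=120
$t2=5-1=4
cmp $t2, 4  (cmp 4,4)
bgt L2: not taken
$t3=16*8=128
sw $t3, (116) → M[116]=128
halt.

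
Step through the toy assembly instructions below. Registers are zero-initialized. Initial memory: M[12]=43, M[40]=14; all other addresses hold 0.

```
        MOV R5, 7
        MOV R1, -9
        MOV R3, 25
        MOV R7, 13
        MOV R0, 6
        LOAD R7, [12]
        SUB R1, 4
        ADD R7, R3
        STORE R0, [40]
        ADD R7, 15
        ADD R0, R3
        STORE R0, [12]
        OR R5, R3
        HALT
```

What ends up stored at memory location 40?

R5=7
R1=-9
R3=25
R7=13
R0=6
R7=M[12]=43
R1=(-9)-4=-13
R7=43+25=68
STORE R0, [40] → M[40]=6
R7=68+15=83
R0=6+25=31
STORE R0, [12] → M[12]=31
R5=7|25=31
halt.

6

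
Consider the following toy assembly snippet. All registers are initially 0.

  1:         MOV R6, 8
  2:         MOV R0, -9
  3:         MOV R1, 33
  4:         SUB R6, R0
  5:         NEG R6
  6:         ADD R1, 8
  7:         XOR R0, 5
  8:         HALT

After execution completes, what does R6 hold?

MOV R6, 8 → R6=8
MOV R0, -9 → R0=-9
MOV R1, 33 → R1=33
SUB R6, R0 → R6=8-(-9)=17
NEG R6 → R6=-(17)=-17
ADD R1, 8 → R1=33+8=41
XOR R0, 5 → R0=(-9)^5=-14
halt.

-17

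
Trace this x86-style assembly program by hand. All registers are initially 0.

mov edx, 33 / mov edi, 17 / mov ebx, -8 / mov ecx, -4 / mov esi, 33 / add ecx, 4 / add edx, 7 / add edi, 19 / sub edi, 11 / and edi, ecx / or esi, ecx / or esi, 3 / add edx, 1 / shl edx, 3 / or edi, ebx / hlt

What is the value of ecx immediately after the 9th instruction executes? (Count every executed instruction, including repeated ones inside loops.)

mov edx, 33 → edx=33
mov edi, 17 → edi=17
mov ebx, -8 → ebx=-8
mov ecx, -4 → ecx=-4
mov esi, 33 → esi=33
add ecx, 4 → ecx=(-4)+4=0
add edx, 7 → edx=33+7=40
add edi, 19 → edi=17+19=36
sub edi, 11 → edi=36-11=25
After step 9: ecx = 0.

0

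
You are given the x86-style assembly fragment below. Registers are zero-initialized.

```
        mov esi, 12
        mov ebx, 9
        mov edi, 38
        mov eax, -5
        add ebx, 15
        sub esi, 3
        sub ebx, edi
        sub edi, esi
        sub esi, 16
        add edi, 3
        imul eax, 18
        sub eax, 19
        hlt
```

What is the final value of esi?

-7

esi=12
ebx=9
edi=38
eax=-5
ebx=9+15=24
esi=12-3=9
ebx=24-38=-14
edi=38-9=29
esi=9-16=-7
edi=29+3=32
eax=(-5)*18=-90
eax=(-90)-19=-109
halt.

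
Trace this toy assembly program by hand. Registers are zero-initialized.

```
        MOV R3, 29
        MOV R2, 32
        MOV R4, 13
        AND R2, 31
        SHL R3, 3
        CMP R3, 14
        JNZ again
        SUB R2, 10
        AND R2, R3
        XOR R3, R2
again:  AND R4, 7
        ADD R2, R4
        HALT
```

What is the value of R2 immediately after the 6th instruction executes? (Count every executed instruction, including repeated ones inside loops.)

MOV R3, 29 → R3=29
MOV R2, 32 → R2=32
MOV R4, 13 → R4=13
AND R2, 31 → R2=32&31=0
SHL R3, 3 → R3=29<<3=232
CMP R3, 14  (cmp 232,14)
After step 6: R2 = 0.

0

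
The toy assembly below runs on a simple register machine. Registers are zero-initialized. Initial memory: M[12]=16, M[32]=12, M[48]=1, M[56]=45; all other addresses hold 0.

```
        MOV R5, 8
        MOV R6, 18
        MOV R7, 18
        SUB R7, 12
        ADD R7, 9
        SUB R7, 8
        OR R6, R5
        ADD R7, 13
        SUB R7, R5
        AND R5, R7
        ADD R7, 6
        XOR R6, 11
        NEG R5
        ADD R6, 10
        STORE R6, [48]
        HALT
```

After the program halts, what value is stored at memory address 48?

after MOV R5, 8: R5=8
after MOV R6, 18: R6=18
after MOV R7, 18: R7=18
after SUB R7, 12: R7=18-12=6
after ADD R7, 9: R7=6+9=15
after SUB R7, 8: R7=15-8=7
after OR R6, R5: R6=18|8=26
after ADD R7, 13: R7=7+13=20
after SUB R7, R5: R7=20-8=12
after AND R5, R7: R5=8&12=8
after ADD R7, 6: R7=12+6=18
after XOR R6, 11: R6=26^11=17
after NEG R5: R5=-(8)=-8
after ADD R6, 10: R6=17+10=27
STORE R6, [48] → M[48]=27
halt.

27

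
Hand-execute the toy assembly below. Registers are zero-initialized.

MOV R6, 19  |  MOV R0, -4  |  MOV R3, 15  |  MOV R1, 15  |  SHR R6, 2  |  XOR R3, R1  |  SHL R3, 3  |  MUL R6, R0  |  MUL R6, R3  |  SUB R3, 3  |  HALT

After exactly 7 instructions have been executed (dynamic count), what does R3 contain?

0

after MOV R6, 19: R6=19
after MOV R0, -4: R0=-4
after MOV R3, 15: R3=15
after MOV R1, 15: R1=15
after SHR R6, 2: R6=19>>2=4
after XOR R3, R1: R3=15^15=0
after SHL R3, 3: R3=0<<3=0
After step 7: R3 = 0.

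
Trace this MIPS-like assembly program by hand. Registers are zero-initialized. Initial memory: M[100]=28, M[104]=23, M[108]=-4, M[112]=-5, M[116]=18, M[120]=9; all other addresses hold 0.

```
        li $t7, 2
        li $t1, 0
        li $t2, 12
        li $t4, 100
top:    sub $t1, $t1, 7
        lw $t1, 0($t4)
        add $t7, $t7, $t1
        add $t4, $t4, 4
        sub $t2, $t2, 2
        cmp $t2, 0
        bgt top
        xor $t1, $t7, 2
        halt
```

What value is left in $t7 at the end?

71

$t7=2
$t1=0
$t2=12
$t4=100
$t1=0-7=-7
$t1=M[100]=28
$t7=2+28=30
$t4=100+4=104
$t2=12-2=10
cmp $t2, 0  (cmp 10,0)
bgt top: taken
$t1=28-7=21
$t1=M[104]=23
$t7=30+23=53
$t4=104+4=108
$t2=10-2=8
cmp $t2, 0  (cmp 8,0)
bgt top: taken
$t1=23-7=16
$t1=M[108]=-4
$t7=53+(-4)=49
$t4=108+4=112
$t2=8-2=6
cmp $t2, 0  (cmp 6,0)
bgt top: taken
$t1=(-4)-7=-11
$t1=M[112]=-5
$t7=49+(-5)=44
$t4=112+4=116
$t2=6-2=4
cmp $t2, 0  (cmp 4,0)
bgt top: taken
$t1=(-5)-7=-12
$t1=M[116]=18
$t7=44+18=62
$t4=116+4=120
$t2=4-2=2
cmp $t2, 0  (cmp 2,0)
bgt top: taken
$t1=18-7=11
$t1=M[120]=9
$t7=62+9=71
$t4=120+4=124
$t2=2-2=0
cmp $t2, 0  (cmp 0,0)
bgt top: not taken
$t1=71^2=69
halt.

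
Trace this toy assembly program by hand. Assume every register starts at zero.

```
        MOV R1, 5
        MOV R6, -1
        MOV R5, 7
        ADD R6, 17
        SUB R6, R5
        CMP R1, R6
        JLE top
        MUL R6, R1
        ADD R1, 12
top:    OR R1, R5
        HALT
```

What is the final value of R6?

9

after MOV R1, 5: R1=5
after MOV R6, -1: R6=-1
after MOV R5, 7: R5=7
after ADD R6, 17: R6=(-1)+17=16
after SUB R6, R5: R6=16-7=9
CMP R1, R6  (cmp 5,9)
JLE top: taken
after OR R1, R5: R1=5|7=7
halt.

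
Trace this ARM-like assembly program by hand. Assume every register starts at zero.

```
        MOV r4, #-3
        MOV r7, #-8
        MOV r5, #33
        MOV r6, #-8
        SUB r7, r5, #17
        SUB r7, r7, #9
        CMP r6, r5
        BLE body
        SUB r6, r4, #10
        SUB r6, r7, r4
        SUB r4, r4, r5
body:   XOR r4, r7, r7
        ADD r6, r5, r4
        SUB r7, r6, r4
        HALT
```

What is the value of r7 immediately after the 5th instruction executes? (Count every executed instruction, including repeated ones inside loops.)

MOV r4, #-3 → r4=-3
MOV r7, #-8 → r7=-8
MOV r5, #33 → r5=33
MOV r6, #-8 → r6=-8
SUB r7, r5, #17 → r7=33-17=16
After step 5: r7 = 16.

16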